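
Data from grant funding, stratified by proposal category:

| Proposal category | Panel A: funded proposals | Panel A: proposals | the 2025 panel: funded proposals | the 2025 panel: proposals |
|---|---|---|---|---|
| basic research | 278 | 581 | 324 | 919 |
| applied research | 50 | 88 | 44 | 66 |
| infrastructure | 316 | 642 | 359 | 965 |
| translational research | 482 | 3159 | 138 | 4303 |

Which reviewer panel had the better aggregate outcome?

Basic research: Panel A 278/581 = 47.8%, the 2025 panel 324/919 = 35.3% → Panel A
Applied research: Panel A 50/88 = 56.8%, the 2025 panel 44/66 = 66.7% → the 2025 panel
Infrastructure: Panel A 316/642 = 49.2%, the 2025 panel 359/965 = 37.2% → Panel A
Translational research: Panel A 482/3159 = 15.3%, the 2025 panel 138/4303 = 3.2% → Panel A
Overall: Panel A 1126/4470 = 25.2%, the 2025 panel 865/6253 = 13.8% → Panel A
(Neither sweeps every proposal group, but Panel A has the higher pooled rate.)

Panel A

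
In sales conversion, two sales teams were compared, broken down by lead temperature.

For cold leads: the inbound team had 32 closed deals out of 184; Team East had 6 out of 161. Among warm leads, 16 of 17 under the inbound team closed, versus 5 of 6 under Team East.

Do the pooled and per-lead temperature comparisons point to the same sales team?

Cold: the inbound team 32/184 = 17.4%, Team East 6/161 = 3.7% → the inbound team
Warm: the inbound team 16/17 = 94.1%, Team East 5/6 = 83.3% → the inbound team
Overall: the inbound team 48/201 = 23.9%, Team East 11/167 = 6.6% → the inbound team
The inbound team wins overall and in every lead group — no reversal.

Yes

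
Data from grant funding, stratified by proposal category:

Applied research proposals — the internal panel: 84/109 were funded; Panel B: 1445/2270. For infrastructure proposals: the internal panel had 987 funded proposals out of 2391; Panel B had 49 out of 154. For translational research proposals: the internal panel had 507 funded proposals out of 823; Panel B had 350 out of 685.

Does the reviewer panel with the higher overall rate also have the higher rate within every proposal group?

Applied research: the internal panel 84/109 = 77.1%, Panel B 1445/2270 = 63.7% → the internal panel
Infrastructure: the internal panel 987/2391 = 41.3%, Panel B 49/154 = 31.8% → the internal panel
Translational research: the internal panel 507/823 = 61.6%, Panel B 350/685 = 51.1% → the internal panel
Overall: the internal panel 1578/3323 = 47.5%, Panel B 1844/3109 = 59.3% → Panel B
The internal panel wins each proposal group but Panel B wins overall — the comparison reverses. The internal panel's proposals skew toward infrastructure, which has a lower base rate.

No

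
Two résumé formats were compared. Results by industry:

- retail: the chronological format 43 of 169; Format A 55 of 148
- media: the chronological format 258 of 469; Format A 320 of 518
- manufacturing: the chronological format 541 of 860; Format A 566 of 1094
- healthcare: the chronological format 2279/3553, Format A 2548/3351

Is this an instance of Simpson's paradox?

Retail: the chronological format 43/169 = 25.4%, Format A 55/148 = 37.2% → Format A
Media: the chronological format 258/469 = 55.0%, Format A 320/518 = 61.8% → Format A
Manufacturing: the chronological format 541/860 = 62.9%, Format A 566/1094 = 51.7% → the chronological format
Healthcare: the chronological format 2279/3553 = 64.1%, Format A 2548/3351 = 76.0% → Format A
Overall: the chronological format 3121/5051 = 61.8%, Format A 3489/5111 = 68.3% → Format A
Neither sweeps: the chronological format wins 1 of 4 groups, Format A wins 3. Format A wins overall but not every group — no Simpson reversal.

No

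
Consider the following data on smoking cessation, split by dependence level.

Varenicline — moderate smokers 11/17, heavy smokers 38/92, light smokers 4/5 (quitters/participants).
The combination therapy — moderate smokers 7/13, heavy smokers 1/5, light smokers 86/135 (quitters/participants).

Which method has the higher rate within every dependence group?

varenicline

Moderate smokers: varenicline 11/17 = 64.7%, the combination therapy 7/13 = 53.8% → varenicline
Heavy smokers: varenicline 38/92 = 41.3%, the combination therapy 1/5 = 20.0% → varenicline
Light smokers: varenicline 4/5 = 80.0%, the combination therapy 86/135 = 63.7% → varenicline
Varenicline has the higher rate in all 3 groups.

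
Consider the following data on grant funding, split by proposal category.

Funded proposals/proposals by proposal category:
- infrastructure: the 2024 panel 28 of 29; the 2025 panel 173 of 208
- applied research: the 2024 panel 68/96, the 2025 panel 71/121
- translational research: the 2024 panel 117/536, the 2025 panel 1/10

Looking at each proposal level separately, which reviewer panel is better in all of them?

Infrastructure: the 2024 panel 28/29 = 96.6%, the 2025 panel 173/208 = 83.2% → the 2024 panel
Applied research: the 2024 panel 68/96 = 70.8%, the 2025 panel 71/121 = 58.7% → the 2024 panel
Translational research: the 2024 panel 117/536 = 21.8%, the 2025 panel 1/10 = 10.0% → the 2024 panel
The 2024 panel has the higher rate in all 3 groups.

the 2024 panel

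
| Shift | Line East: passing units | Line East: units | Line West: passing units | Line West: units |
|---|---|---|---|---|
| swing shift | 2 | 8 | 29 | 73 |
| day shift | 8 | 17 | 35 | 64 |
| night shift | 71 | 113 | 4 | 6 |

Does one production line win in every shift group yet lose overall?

Yes

Swing shift: Line East 2/8 = 25.0%, Line West 29/73 = 39.7% → Line West
Day shift: Line East 8/17 = 47.1%, Line West 35/64 = 54.7% → Line West
Night shift: Line East 71/113 = 62.8%, Line West 4/6 = 66.7% → Line West
Overall: Line East 81/138 = 58.7%, Line West 68/143 = 47.6% → Line East
Line West wins each shift group but Line East wins overall — the comparison reverses. Line West's units skew toward swing shift, which has a lower base rate.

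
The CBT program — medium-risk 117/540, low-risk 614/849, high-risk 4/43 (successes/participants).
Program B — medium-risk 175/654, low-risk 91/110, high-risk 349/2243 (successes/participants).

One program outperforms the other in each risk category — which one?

Program B

Medium-risk: the CBT program 117/540 = 21.7%, Program B 175/654 = 26.8% → Program B
Low-risk: the CBT program 614/849 = 72.3%, Program B 91/110 = 82.7% → Program B
High-risk: the CBT program 4/43 = 9.3%, Program B 349/2243 = 15.6% → Program B
Program B has the higher rate in all 3 groups.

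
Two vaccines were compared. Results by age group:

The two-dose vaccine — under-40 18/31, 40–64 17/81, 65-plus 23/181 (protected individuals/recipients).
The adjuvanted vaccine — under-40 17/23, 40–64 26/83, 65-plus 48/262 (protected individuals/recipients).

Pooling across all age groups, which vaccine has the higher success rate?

the adjuvanted vaccine

Under-40: the two-dose vaccine 18/31 = 58.1%, the adjuvanted vaccine 17/23 = 73.9% → the adjuvanted vaccine
40–64: the two-dose vaccine 17/81 = 21.0%, the adjuvanted vaccine 26/83 = 31.3% → the adjuvanted vaccine
65-plus: the two-dose vaccine 23/181 = 12.7%, the adjuvanted vaccine 48/262 = 18.3% → the adjuvanted vaccine
Overall: the two-dose vaccine 58/293 = 19.8%, the adjuvanted vaccine 91/368 = 24.7% → the adjuvanted vaccine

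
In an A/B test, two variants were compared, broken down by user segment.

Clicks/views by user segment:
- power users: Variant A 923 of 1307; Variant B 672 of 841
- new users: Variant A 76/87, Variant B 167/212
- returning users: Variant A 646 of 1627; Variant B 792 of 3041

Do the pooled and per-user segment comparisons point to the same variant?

No

Power users: Variant A 923/1307 = 70.6%, Variant B 672/841 = 79.9% → Variant B
New users: Variant A 76/87 = 87.4%, Variant B 167/212 = 78.8% → Variant A
Returning users: Variant A 646/1627 = 39.7%, Variant B 792/3041 = 26.0% → Variant A
Overall: Variant A 1645/3021 = 54.5%, Variant B 1631/4094 = 39.8% → Variant A
Neither sweeps: Variant A wins 2 of 3 groups, Variant B wins 1. Variant A wins overall but not every group — no Simpson reversal.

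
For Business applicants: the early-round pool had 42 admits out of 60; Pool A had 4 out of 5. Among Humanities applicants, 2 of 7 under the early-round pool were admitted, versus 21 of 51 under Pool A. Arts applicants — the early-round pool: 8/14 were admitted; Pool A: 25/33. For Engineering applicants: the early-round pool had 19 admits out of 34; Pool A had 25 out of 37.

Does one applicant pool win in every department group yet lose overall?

Yes

Business: the early-round pool 42/60 = 70.0%, Pool A 4/5 = 80.0% → Pool A
Humanities: the early-round pool 2/7 = 28.6%, Pool A 21/51 = 41.2% → Pool A
Arts: the early-round pool 8/14 = 57.1%, Pool A 25/33 = 75.8% → Pool A
Engineering: the early-round pool 19/34 = 55.9%, Pool A 25/37 = 67.6% → Pool A
Overall: the early-round pool 71/115 = 61.7%, Pool A 75/126 = 59.5% → the early-round pool
Pool A wins each department group but the early-round pool wins overall — the comparison reverses. Pool A's applicants skew toward Humanities, which has a lower base rate.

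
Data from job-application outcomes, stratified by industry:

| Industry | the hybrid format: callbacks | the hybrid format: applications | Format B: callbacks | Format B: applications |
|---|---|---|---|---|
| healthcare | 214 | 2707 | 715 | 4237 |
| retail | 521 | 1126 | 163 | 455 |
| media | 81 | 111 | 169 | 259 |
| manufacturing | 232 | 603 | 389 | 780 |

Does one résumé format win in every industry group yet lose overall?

No

Healthcare: the hybrid format 214/2707 = 7.9%, Format B 715/4237 = 16.9% → Format B
Retail: the hybrid format 521/1126 = 46.3%, Format B 163/455 = 35.8% → the hybrid format
Media: the hybrid format 81/111 = 73.0%, Format B 169/259 = 65.3% → the hybrid format
Manufacturing: the hybrid format 232/603 = 38.5%, Format B 389/780 = 49.9% → Format B
Overall: the hybrid format 1048/4547 = 23.0%, Format B 1436/5731 = 25.1% → Format B
Neither sweeps: the hybrid format wins 2 of 4 groups, Format B wins 2. Format B wins overall but not every group — no Simpson reversal.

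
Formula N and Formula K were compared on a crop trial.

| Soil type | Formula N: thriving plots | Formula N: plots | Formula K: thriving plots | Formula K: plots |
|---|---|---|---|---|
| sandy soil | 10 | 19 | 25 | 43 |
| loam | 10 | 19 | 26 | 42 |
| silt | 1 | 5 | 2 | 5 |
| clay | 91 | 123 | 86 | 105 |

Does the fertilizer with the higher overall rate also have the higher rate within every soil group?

Yes

Sandy soil: Formula N 10/19 = 52.6%, Formula K 25/43 = 58.1% → Formula K
Loam: Formula N 10/19 = 52.6%, Formula K 26/42 = 61.9% → Formula K
Silt: Formula N 1/5 = 20.0%, Formula K 2/5 = 40.0% → Formula K
Clay: Formula N 91/123 = 74.0%, Formula K 86/105 = 81.9% → Formula K
Overall: Formula N 112/166 = 67.5%, Formula K 139/195 = 71.3% → Formula K
Formula K wins overall and in every soil group — no reversal.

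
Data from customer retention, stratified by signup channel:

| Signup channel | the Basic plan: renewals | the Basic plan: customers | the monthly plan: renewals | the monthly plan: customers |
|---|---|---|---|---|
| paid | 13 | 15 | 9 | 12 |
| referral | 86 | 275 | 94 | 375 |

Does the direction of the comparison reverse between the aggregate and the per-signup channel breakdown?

Paid: the Basic plan 13/15 = 86.7%, the monthly plan 9/12 = 75.0% → the Basic plan
Referral: the Basic plan 86/275 = 31.3%, the monthly plan 94/375 = 25.1% → the Basic plan
Overall: the Basic plan 99/290 = 34.1%, the monthly plan 103/387 = 26.6% → the Basic plan
The Basic plan wins overall and in every signup group — no reversal.

No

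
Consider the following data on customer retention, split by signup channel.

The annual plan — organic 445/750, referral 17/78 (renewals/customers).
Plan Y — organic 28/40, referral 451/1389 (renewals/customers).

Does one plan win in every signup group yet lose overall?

Yes

Organic: the annual plan 445/750 = 59.3%, Plan Y 28/40 = 70.0% → Plan Y
Referral: the annual plan 17/78 = 21.8%, Plan Y 451/1389 = 32.5% → Plan Y
Overall: the annual plan 462/828 = 55.8%, Plan Y 479/1429 = 33.5% → the annual plan
Plan Y wins each signup group but the annual plan wins overall — the comparison reverses. Plan Y's customers skew toward referral, which has a lower base rate.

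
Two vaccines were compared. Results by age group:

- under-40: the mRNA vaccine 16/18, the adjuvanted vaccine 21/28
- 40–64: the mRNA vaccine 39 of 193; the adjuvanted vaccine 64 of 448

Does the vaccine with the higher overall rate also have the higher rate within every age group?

Yes

Under-40: the mRNA vaccine 16/18 = 88.9%, the adjuvanted vaccine 21/28 = 75.0% → the mRNA vaccine
40–64: the mRNA vaccine 39/193 = 20.2%, the adjuvanted vaccine 64/448 = 14.3% → the mRNA vaccine
Overall: the mRNA vaccine 55/211 = 26.1%, the adjuvanted vaccine 85/476 = 17.9% → the mRNA vaccine
The mRNA vaccine wins overall and in every age group — no reversal.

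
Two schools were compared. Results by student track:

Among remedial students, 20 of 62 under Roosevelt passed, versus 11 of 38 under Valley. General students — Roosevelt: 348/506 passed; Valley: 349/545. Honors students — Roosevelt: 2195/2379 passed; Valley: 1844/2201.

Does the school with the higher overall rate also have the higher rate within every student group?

Remedial: Roosevelt 20/62 = 32.3%, Valley 11/38 = 28.9% → Roosevelt
General: Roosevelt 348/506 = 68.8%, Valley 349/545 = 64.0% → Roosevelt
Honors: Roosevelt 2195/2379 = 92.3%, Valley 1844/2201 = 83.8% → Roosevelt
Overall: Roosevelt 2563/2947 = 87.0%, Valley 2204/2784 = 79.2% → Roosevelt
Roosevelt wins overall and in every student group — no reversal.

Yes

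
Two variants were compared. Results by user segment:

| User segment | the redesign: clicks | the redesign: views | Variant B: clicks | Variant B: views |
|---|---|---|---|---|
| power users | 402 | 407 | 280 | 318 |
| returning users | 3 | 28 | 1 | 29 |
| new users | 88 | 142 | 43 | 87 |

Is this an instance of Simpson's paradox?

Power users: the redesign 402/407 = 98.8%, Variant B 280/318 = 88.1% → the redesign
Returning users: the redesign 3/28 = 10.7%, Variant B 1/29 = 3.4% → the redesign
New users: the redesign 88/142 = 62.0%, Variant B 43/87 = 49.4% → the redesign
Overall: the redesign 493/577 = 85.4%, Variant B 324/434 = 74.7% → the redesign
The redesign wins overall and in every user group — no reversal.

No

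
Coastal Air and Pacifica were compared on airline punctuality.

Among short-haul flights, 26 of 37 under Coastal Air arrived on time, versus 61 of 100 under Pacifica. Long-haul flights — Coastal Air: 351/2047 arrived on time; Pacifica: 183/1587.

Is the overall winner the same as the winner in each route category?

Short-haul: Coastal Air 26/37 = 70.3%, Pacifica 61/100 = 61.0% → Coastal Air
Long-haul: Coastal Air 351/2047 = 17.1%, Pacifica 183/1587 = 11.5% → Coastal Air
Overall: Coastal Air 377/2084 = 18.1%, Pacifica 244/1687 = 14.5% → Coastal Air
Coastal Air wins overall and in every route group — no reversal.

Yes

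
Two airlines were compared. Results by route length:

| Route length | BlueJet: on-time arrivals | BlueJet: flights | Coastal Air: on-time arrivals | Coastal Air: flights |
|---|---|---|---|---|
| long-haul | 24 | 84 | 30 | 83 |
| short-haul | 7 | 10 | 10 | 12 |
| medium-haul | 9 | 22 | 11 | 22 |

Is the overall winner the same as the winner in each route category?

Yes

Long-haul: BlueJet 24/84 = 28.6%, Coastal Air 30/83 = 36.1% → Coastal Air
Short-haul: BlueJet 7/10 = 70.0%, Coastal Air 10/12 = 83.3% → Coastal Air
Medium-haul: BlueJet 9/22 = 40.9%, Coastal Air 11/22 = 50.0% → Coastal Air
Overall: BlueJet 40/116 = 34.5%, Coastal Air 51/117 = 43.6% → Coastal Air
Coastal Air wins overall and in every route group — no reversal.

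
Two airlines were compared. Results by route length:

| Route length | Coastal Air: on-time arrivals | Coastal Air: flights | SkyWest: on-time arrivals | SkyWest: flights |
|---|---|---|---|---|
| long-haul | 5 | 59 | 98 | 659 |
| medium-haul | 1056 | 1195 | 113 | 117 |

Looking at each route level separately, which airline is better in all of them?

SkyWest

Long-haul: Coastal Air 5/59 = 8.5%, SkyWest 98/659 = 14.9% → SkyWest
Medium-haul: Coastal Air 1056/1195 = 88.4%, SkyWest 113/117 = 96.6% → SkyWest
SkyWest has the higher rate in both groups.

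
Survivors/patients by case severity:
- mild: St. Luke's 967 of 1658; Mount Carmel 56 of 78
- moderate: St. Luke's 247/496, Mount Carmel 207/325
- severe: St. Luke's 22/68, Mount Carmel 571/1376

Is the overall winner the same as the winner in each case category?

No

Mild: St. Luke's 967/1658 = 58.3%, Mount Carmel 56/78 = 71.8% → Mount Carmel
Moderate: St. Luke's 247/496 = 49.8%, Mount Carmel 207/325 = 63.7% → Mount Carmel
Severe: St. Luke's 22/68 = 32.4%, Mount Carmel 571/1376 = 41.5% → Mount Carmel
Overall: St. Luke's 1236/2222 = 55.6%, Mount Carmel 834/1779 = 46.9% → St. Luke's
Mount Carmel wins each case group but St. Luke's wins overall — the comparison reverses. Mount Carmel's patients skew toward severe, which has a lower base rate.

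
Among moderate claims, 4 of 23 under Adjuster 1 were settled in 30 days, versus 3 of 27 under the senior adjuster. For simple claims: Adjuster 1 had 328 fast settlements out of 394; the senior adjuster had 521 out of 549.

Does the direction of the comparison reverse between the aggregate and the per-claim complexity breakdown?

Moderate: Adjuster 1 4/23 = 17.4%, the senior adjuster 3/27 = 11.1% → Adjuster 1
Simple: Adjuster 1 328/394 = 83.2%, the senior adjuster 521/549 = 94.9% → the senior adjuster
Overall: Adjuster 1 332/417 = 79.6%, the senior adjuster 524/576 = 91.0% → the senior adjuster
Neither sweeps: Adjuster 1 wins 1 of 2 groups, the senior adjuster wins 1. The senior adjuster wins overall but not every group — no Simpson reversal.

No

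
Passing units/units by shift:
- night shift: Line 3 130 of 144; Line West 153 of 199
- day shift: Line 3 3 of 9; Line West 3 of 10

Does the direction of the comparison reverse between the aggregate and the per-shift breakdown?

Night shift: Line 3 130/144 = 90.3%, Line West 153/199 = 76.9% → Line 3
Day shift: Line 3 3/9 = 33.3%, Line West 3/10 = 30.0% → Line 3
Overall: Line 3 133/153 = 86.9%, Line West 156/209 = 74.6% → Line 3
Line 3 wins overall and in every shift group — no reversal.

No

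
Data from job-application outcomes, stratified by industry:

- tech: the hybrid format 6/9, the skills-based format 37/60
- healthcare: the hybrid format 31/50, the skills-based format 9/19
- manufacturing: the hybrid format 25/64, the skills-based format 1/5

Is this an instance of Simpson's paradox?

Tech: the hybrid format 6/9 = 66.7%, the skills-based format 37/60 = 61.7% → the hybrid format
Healthcare: the hybrid format 31/50 = 62.0%, the skills-based format 9/19 = 47.4% → the hybrid format
Manufacturing: the hybrid format 25/64 = 39.1%, the skills-based format 1/5 = 20.0% → the hybrid format
Overall: the hybrid format 62/123 = 50.4%, the skills-based format 47/84 = 56.0% → the skills-based format
The hybrid format wins each industry group but the skills-based format wins overall — the comparison reverses. The hybrid format's applications skew toward manufacturing, which has a lower base rate.

Yes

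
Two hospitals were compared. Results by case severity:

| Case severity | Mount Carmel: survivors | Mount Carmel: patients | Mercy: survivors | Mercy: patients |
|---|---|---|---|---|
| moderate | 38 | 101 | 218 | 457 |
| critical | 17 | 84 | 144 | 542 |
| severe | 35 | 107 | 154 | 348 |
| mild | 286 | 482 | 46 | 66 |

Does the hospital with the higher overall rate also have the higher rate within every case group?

Moderate: Mount Carmel 38/101 = 37.6%, Mercy 218/457 = 47.7% → Mercy
Critical: Mount Carmel 17/84 = 20.2%, Mercy 144/542 = 26.6% → Mercy
Severe: Mount Carmel 35/107 = 32.7%, Mercy 154/348 = 44.3% → Mercy
Mild: Mount Carmel 286/482 = 59.3%, Mercy 46/66 = 69.7% → Mercy
Overall: Mount Carmel 376/774 = 48.6%, Mercy 562/1413 = 39.8% → Mount Carmel
Mercy wins each case group but Mount Carmel wins overall — the comparison reverses. Mercy's patients skew toward critical, which has a lower base rate.

No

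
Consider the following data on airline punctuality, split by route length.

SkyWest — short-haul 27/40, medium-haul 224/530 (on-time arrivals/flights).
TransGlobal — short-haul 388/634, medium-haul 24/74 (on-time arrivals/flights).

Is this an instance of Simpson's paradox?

Short-haul: SkyWest 27/40 = 67.5%, TransGlobal 388/634 = 61.2% → SkyWest
Medium-haul: SkyWest 224/530 = 42.3%, TransGlobal 24/74 = 32.4% → SkyWest
Overall: SkyWest 251/570 = 44.0%, TransGlobal 412/708 = 58.2% → TransGlobal
SkyWest wins each route group but TransGlobal wins overall — the comparison reverses. SkyWest's flights skew toward medium-haul, which has a lower base rate.

Yes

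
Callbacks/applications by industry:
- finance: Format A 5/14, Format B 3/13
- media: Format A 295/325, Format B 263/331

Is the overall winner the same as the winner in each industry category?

Finance: Format A 5/14 = 35.7%, Format B 3/13 = 23.1% → Format A
Media: Format A 295/325 = 90.8%, Format B 263/331 = 79.5% → Format A
Overall: Format A 300/339 = 88.5%, Format B 266/344 = 77.3% → Format A
Format A wins overall and in every industry group — no reversal.

Yes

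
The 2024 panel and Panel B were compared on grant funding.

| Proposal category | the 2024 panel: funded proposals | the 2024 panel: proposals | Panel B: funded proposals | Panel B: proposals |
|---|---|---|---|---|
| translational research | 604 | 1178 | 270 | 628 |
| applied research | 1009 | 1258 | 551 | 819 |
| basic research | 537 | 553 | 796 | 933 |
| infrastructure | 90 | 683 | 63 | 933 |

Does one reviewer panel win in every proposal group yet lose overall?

No

Translational research: the 2024 panel 604/1178 = 51.3%, Panel B 270/628 = 43.0% → the 2024 panel
Applied research: the 2024 panel 1009/1258 = 80.2%, Panel B 551/819 = 67.3% → the 2024 panel
Basic research: the 2024 panel 537/553 = 97.1%, Panel B 796/933 = 85.3% → the 2024 panel
Infrastructure: the 2024 panel 90/683 = 13.2%, Panel B 63/933 = 6.8% → the 2024 panel
Overall: the 2024 panel 2240/3672 = 61.0%, Panel B 1680/3313 = 50.7% → the 2024 panel
The 2024 panel wins overall and in every proposal group — no reversal.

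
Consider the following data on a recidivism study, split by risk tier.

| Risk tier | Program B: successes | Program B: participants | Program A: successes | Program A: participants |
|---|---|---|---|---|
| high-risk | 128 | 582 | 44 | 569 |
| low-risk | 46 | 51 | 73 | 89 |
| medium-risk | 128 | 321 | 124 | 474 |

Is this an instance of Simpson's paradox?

High-risk: Program B 128/582 = 22.0%, Program A 44/569 = 7.7% → Program B
Low-risk: Program B 46/51 = 90.2%, Program A 73/89 = 82.0% → Program B
Medium-risk: Program B 128/321 = 39.9%, Program A 124/474 = 26.2% → Program B
Overall: Program B 302/954 = 31.7%, Program A 241/1132 = 21.3% → Program B
Program B wins overall and in every risk group — no reversal.

No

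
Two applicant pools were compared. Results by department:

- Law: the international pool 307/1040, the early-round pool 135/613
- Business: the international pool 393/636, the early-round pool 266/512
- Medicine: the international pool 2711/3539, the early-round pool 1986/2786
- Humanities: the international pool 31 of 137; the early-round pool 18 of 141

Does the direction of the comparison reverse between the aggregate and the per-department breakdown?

No

Law: the international pool 307/1040 = 29.5%, the early-round pool 135/613 = 22.0% → the international pool
Business: the international pool 393/636 = 61.8%, the early-round pool 266/512 = 52.0% → the international pool
Medicine: the international pool 2711/3539 = 76.6%, the early-round pool 1986/2786 = 71.3% → the international pool
Humanities: the international pool 31/137 = 22.6%, the early-round pool 18/141 = 12.8% → the international pool
Overall: the international pool 3442/5352 = 64.3%, the early-round pool 2405/4052 = 59.4% → the international pool
The international pool wins overall and in every department group — no reversal.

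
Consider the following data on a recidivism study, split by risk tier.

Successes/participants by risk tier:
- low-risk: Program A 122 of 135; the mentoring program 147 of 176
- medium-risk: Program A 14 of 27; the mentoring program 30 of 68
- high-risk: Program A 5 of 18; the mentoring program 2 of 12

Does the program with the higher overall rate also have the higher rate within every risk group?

Low-risk: Program A 122/135 = 90.4%, the mentoring program 147/176 = 83.5% → Program A
Medium-risk: Program A 14/27 = 51.9%, the mentoring program 30/68 = 44.1% → Program A
High-risk: Program A 5/18 = 27.8%, the mentoring program 2/12 = 16.7% → Program A
Overall: Program A 141/180 = 78.3%, the mentoring program 179/256 = 69.9% → Program A
Program A wins overall and in every risk group — no reversal.

Yes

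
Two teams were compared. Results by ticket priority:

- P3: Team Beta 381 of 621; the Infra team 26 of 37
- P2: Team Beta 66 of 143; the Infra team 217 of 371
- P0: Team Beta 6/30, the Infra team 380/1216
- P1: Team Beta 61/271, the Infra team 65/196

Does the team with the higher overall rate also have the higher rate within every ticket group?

P3: Team Beta 381/621 = 61.4%, the Infra team 26/37 = 70.3% → the Infra team
P2: Team Beta 66/143 = 46.2%, the Infra team 217/371 = 58.5% → the Infra team
P0: Team Beta 6/30 = 20.0%, the Infra team 380/1216 = 31.2% → the Infra team
P1: Team Beta 61/271 = 22.5%, the Infra team 65/196 = 33.2% → the Infra team
Overall: Team Beta 514/1065 = 48.3%, the Infra team 688/1820 = 37.8% → Team Beta
The Infra team wins each ticket group but Team Beta wins overall — the comparison reverses. The Infra team's tickets skew toward P0, which has a lower base rate.

No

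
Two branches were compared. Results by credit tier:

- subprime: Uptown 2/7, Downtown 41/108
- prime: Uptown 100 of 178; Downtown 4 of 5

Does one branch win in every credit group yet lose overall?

Subprime: Uptown 2/7 = 28.6%, Downtown 41/108 = 38.0% → Downtown
Prime: Uptown 100/178 = 56.2%, Downtown 4/5 = 80.0% → Downtown
Overall: Uptown 102/185 = 55.1%, Downtown 45/113 = 39.8% → Uptown
Downtown wins each credit group but Uptown wins overall — the comparison reverses. Downtown's applications skew toward subprime, which has a lower base rate.

Yes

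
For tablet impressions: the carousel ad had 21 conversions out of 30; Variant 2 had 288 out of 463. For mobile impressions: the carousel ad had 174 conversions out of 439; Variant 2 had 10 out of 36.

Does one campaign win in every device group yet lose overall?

Yes

Tablet: the carousel ad 21/30 = 70.0%, Variant 2 288/463 = 62.2% → the carousel ad
Mobile: the carousel ad 174/439 = 39.6%, Variant 2 10/36 = 27.8% → the carousel ad
Overall: the carousel ad 195/469 = 41.6%, Variant 2 298/499 = 59.7% → Variant 2
The carousel ad wins each device group but Variant 2 wins overall — the comparison reverses. The carousel ad's impressions skew toward mobile, which has a lower base rate.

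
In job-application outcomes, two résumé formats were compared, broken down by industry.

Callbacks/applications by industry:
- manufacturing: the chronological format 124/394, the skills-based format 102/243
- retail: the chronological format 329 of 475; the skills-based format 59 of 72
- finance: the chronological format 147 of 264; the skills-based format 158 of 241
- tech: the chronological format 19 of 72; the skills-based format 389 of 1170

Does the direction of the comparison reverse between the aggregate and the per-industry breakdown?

Yes

Manufacturing: the chronological format 124/394 = 31.5%, the skills-based format 102/243 = 42.0% → the skills-based format
Retail: the chronological format 329/475 = 69.3%, the skills-based format 59/72 = 81.9% → the skills-based format
Finance: the chronological format 147/264 = 55.7%, the skills-based format 158/241 = 65.6% → the skills-based format
Tech: the chronological format 19/72 = 26.4%, the skills-based format 389/1170 = 33.2% → the skills-based format
Overall: the chronological format 619/1205 = 51.4%, the skills-based format 708/1726 = 41.0% → the chronological format
The skills-based format wins each industry group but the chronological format wins overall — the comparison reverses. The skills-based format's applications skew toward tech, which has a lower base rate.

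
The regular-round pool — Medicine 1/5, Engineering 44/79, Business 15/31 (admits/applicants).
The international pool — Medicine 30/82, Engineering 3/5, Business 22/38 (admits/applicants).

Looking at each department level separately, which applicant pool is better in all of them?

Medicine: the regular-round pool 1/5 = 20.0%, the international pool 30/82 = 36.6% → the international pool
Engineering: the regular-round pool 44/79 = 55.7%, the international pool 3/5 = 60.0% → the international pool
Business: the regular-round pool 15/31 = 48.4%, the international pool 22/38 = 57.9% → the international pool
The international pool has the higher rate in all 3 groups.

the international pool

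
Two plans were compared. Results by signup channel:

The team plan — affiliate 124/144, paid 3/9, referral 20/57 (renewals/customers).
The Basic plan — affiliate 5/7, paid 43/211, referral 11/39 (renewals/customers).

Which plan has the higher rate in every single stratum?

the team plan

Affiliate: the team plan 124/144 = 86.1%, the Basic plan 5/7 = 71.4% → the team plan
Paid: the team plan 3/9 = 33.3%, the Basic plan 43/211 = 20.4% → the team plan
Referral: the team plan 20/57 = 35.1%, the Basic plan 11/39 = 28.2% → the team plan
The team plan has the higher rate in all 3 groups.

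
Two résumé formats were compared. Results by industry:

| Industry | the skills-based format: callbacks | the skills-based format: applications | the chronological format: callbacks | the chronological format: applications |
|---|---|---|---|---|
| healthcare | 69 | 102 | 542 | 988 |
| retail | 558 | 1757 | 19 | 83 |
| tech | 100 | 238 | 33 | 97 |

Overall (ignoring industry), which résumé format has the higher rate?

the chronological format

Healthcare: the skills-based format 69/102 = 67.6%, the chronological format 542/988 = 54.9% → the skills-based format
Retail: the skills-based format 558/1757 = 31.8%, the chronological format 19/83 = 22.9% → the skills-based format
Tech: the skills-based format 100/238 = 42.0%, the chronological format 33/97 = 34.0% → the skills-based format
Overall: the skills-based format 727/2097 = 34.7%, the chronological format 594/1168 = 50.9% → the chronological format
(The skills-based format wins every industry group but the chronological format wins overall — the skills-based format's applications skew toward the low-rate retail group.)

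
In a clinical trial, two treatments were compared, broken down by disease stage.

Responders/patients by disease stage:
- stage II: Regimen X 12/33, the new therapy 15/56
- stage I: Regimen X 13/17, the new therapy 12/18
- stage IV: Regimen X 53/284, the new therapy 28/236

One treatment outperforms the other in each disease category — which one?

Stage II: Regimen X 12/33 = 36.4%, the new therapy 15/56 = 26.8% → Regimen X
Stage I: Regimen X 13/17 = 76.5%, the new therapy 12/18 = 66.7% → Regimen X
Stage IV: Regimen X 53/284 = 18.7%, the new therapy 28/236 = 11.9% → Regimen X
Regimen X has the higher rate in all 3 groups.

Regimen X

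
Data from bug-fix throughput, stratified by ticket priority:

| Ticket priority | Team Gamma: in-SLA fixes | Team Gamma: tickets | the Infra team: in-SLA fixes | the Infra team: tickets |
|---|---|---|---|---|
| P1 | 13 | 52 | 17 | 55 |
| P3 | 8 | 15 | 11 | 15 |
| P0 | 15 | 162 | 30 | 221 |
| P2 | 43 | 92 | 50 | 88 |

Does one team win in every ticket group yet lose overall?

P1: Team Gamma 13/52 = 25.0%, the Infra team 17/55 = 30.9% → the Infra team
P3: Team Gamma 8/15 = 53.3%, the Infra team 11/15 = 73.3% → the Infra team
P0: Team Gamma 15/162 = 9.3%, the Infra team 30/221 = 13.6% → the Infra team
P2: Team Gamma 43/92 = 46.7%, the Infra team 50/88 = 56.8% → the Infra team
Overall: Team Gamma 79/321 = 24.6%, the Infra team 108/379 = 28.5% → the Infra team
The Infra team wins overall and in every ticket group — no reversal.

No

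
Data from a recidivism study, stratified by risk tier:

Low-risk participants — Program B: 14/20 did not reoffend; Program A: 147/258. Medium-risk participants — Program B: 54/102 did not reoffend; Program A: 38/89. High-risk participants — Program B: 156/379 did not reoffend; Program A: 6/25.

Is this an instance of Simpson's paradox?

Yes

Low-risk: Program B 14/20 = 70.0%, Program A 147/258 = 57.0% → Program B
Medium-risk: Program B 54/102 = 52.9%, Program A 38/89 = 42.7% → Program B
High-risk: Program B 156/379 = 41.2%, Program A 6/25 = 24.0% → Program B
Overall: Program B 224/501 = 44.7%, Program A 191/372 = 51.3% → Program A
Program B wins each risk group but Program A wins overall — the comparison reverses. Program B's participants skew toward high-risk, which has a lower base rate.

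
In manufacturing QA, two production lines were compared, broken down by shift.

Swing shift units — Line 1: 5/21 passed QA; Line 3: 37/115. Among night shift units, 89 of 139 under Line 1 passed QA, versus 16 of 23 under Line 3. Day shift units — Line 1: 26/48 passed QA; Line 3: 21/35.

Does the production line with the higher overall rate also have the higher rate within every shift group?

No

Swing shift: Line 1 5/21 = 23.8%, Line 3 37/115 = 32.2% → Line 3
Night shift: Line 1 89/139 = 64.0%, Line 3 16/23 = 69.6% → Line 3
Day shift: Line 1 26/48 = 54.2%, Line 3 21/35 = 60.0% → Line 3
Overall: Line 1 120/208 = 57.7%, Line 3 74/173 = 42.8% → Line 1
Line 3 wins each shift group but Line 1 wins overall — the comparison reverses. Line 3's units skew toward swing shift, which has a lower base rate.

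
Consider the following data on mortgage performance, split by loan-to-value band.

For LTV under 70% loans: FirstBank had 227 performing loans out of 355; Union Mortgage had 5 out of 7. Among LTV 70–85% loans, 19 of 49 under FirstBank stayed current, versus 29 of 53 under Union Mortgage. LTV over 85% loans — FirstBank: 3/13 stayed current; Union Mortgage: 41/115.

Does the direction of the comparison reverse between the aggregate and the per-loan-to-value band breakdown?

Yes

LTV under 70%: FirstBank 227/355 = 63.9%, Union Mortgage 5/7 = 71.4% → Union Mortgage
LTV 70–85%: FirstBank 19/49 = 38.8%, Union Mortgage 29/53 = 54.7% → Union Mortgage
LTV over 85%: FirstBank 3/13 = 23.1%, Union Mortgage 41/115 = 35.7% → Union Mortgage
Overall: FirstBank 249/417 = 59.7%, Union Mortgage 75/175 = 42.9% → FirstBank
Union Mortgage wins each loan-to-value group but FirstBank wins overall — the comparison reverses. Union Mortgage's loans skew toward LTV over 85%, which has a lower base rate.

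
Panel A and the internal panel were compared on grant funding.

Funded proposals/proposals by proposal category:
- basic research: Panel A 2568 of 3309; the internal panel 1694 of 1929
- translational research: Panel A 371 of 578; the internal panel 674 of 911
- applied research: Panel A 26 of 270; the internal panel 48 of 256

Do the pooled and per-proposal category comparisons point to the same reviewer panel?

Yes

Basic research: Panel A 2568/3309 = 77.6%, the internal panel 1694/1929 = 87.8% → the internal panel
Translational research: Panel A 371/578 = 64.2%, the internal panel 674/911 = 74.0% → the internal panel
Applied research: Panel A 26/270 = 9.6%, the internal panel 48/256 = 18.8% → the internal panel
Overall: Panel A 2965/4157 = 71.3%, the internal panel 2416/3096 = 78.0% → the internal panel
The internal panel wins overall and in every proposal group — no reversal.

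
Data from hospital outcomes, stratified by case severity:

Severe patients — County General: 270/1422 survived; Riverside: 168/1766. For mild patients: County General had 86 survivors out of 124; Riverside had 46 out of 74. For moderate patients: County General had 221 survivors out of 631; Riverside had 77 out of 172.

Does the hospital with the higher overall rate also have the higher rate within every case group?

Severe: County General 270/1422 = 19.0%, Riverside 168/1766 = 9.5% → County General
Mild: County General 86/124 = 69.4%, Riverside 46/74 = 62.2% → County General
Moderate: County General 221/631 = 35.0%, Riverside 77/172 = 44.8% → Riverside
Overall: County General 577/2177 = 26.5%, Riverside 291/2012 = 14.5% → County General
Neither sweeps: County General wins 2 of 3 groups, Riverside wins 1. County General wins overall but not every group — no Simpson reversal.

No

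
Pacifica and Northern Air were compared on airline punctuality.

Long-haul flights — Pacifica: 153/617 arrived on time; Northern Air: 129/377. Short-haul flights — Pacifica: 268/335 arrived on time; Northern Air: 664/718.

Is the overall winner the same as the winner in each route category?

Long-haul: Pacifica 153/617 = 24.8%, Northern Air 129/377 = 34.2% → Northern Air
Short-haul: Pacifica 268/335 = 80.0%, Northern Air 664/718 = 92.5% → Northern Air
Overall: Pacifica 421/952 = 44.2%, Northern Air 793/1095 = 72.4% → Northern Air
Northern Air wins overall and in every route group — no reversal.

Yes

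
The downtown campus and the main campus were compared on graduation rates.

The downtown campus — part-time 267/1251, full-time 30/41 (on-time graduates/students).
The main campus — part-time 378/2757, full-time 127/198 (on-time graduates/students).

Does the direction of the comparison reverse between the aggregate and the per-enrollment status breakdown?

No

Part-time: the downtown campus 267/1251 = 21.3%, the main campus 378/2757 = 13.7% → the downtown campus
Full-time: the downtown campus 30/41 = 73.2%, the main campus 127/198 = 64.1% → the downtown campus
Overall: the downtown campus 297/1292 = 23.0%, the main campus 505/2955 = 17.1% → the downtown campus
The downtown campus wins overall and in every enrollment group — no reversal.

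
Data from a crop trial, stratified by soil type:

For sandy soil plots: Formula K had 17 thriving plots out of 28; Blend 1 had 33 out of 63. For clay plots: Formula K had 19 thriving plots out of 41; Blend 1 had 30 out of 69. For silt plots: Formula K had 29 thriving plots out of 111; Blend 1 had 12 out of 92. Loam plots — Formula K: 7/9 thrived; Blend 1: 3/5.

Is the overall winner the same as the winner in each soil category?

Sandy soil: Formula K 17/28 = 60.7%, Blend 1 33/63 = 52.4% → Formula K
Clay: Formula K 19/41 = 46.3%, Blend 1 30/69 = 43.5% → Formula K
Silt: Formula K 29/111 = 26.1%, Blend 1 12/92 = 13.0% → Formula K
Loam: Formula K 7/9 = 77.8%, Blend 1 3/5 = 60.0% → Formula K
Overall: Formula K 72/189 = 38.1%, Blend 1 78/229 = 34.1% → Formula K
Formula K wins overall and in every soil group — no reversal.

Yes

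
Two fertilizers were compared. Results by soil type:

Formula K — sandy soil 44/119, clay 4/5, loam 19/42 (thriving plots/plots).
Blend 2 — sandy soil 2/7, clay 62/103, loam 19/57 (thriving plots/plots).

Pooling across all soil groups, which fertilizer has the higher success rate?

Sandy soil: Formula K 44/119 = 37.0%, Blend 2 2/7 = 28.6% → Formula K
Clay: Formula K 4/5 = 80.0%, Blend 2 62/103 = 60.2% → Formula K
Loam: Formula K 19/42 = 45.2%, Blend 2 19/57 = 33.3% → Formula K
Overall: Formula K 67/166 = 40.4%, Blend 2 83/167 = 49.7% → Blend 2
(Formula K wins every soil group but Blend 2 wins overall — Formula K's plots skew toward the low-rate sandy soil group.)

Blend 2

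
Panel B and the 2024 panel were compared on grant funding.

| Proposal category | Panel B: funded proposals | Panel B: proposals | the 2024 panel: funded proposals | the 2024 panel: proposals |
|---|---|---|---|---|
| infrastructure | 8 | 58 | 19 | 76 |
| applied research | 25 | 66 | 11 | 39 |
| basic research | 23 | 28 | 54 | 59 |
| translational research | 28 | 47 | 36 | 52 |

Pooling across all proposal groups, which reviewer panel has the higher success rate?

Infrastructure: Panel B 8/58 = 13.8%, the 2024 panel 19/76 = 25.0% → the 2024 panel
Applied research: Panel B 25/66 = 37.9%, the 2024 panel 11/39 = 28.2% → Panel B
Basic research: Panel B 23/28 = 82.1%, the 2024 panel 54/59 = 91.5% → the 2024 panel
Translational research: Panel B 28/47 = 59.6%, the 2024 panel 36/52 = 69.2% → the 2024 panel
Overall: Panel B 84/199 = 42.2%, the 2024 panel 120/226 = 53.1% → the 2024 panel
(Neither sweeps every proposal group, but the 2024 panel has the higher pooled rate.)

the 2024 panel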